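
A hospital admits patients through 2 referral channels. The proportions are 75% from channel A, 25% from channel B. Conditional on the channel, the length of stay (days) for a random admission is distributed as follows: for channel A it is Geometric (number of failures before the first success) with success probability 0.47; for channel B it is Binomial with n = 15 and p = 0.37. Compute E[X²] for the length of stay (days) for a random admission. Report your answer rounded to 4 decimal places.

11.3279

For each component E[X²] = Var + (mean)², giving A: 3.67089; B: 34.299.
Overall E[X²] = 0.75·3.67089 + 0.25·34.299 = 11.3279.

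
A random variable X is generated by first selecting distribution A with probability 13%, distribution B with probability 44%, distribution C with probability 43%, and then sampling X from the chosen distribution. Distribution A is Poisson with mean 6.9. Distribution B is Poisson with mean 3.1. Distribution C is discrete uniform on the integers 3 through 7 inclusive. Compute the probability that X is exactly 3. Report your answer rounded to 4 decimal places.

Conditional on each component, P(X = 3): A: 0.0551778; B: 0.223677; C: 0.2.
By total probability, P(X = 3) = 0.13·0.0551778 + 0.44·0.223677 + 0.43·0.2 = 0.191591.

0.1916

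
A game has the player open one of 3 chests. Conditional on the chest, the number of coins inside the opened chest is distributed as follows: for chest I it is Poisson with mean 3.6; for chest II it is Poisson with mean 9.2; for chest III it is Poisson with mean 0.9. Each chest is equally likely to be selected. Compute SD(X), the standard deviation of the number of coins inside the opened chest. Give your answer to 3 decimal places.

4.064

Per component, I: μ=3.6, E[X²]=16.56; II: μ=9.2, E[X²]=93.84; III: μ=0.9, E[X²]=1.71.
E[X] = 0.333333·3.6 + 0.333333·9.2 + 0.333333·0.9 = 4.56667.
E[X²] = 0.333333·16.56 + 0.333333·93.84 + 0.333333·1.71 = 37.37.
Var(X) = E[X²] − (E[X])² = 37.37 − 20.8544 = 16.5156.
SD(X) = √16.5156 = 4.06393.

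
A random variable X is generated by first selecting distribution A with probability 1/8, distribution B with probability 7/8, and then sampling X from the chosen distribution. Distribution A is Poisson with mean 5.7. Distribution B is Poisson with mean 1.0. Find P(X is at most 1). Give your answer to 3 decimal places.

0.647

Conditional on each component, P(X ≤ 1): A: 0.022418; B: 0.735759.
By total probability, P(X ≤ 1) = 0.125·0.022418 + 0.875·0.735759 = 0.646591.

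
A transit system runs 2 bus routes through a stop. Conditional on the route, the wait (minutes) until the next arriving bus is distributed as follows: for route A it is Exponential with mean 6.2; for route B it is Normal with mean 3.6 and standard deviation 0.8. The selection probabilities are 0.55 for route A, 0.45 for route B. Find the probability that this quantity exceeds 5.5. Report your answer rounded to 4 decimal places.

0.2305

Conditional on each route, P(X > 5.5): A: 0.41185; B: 0.00877448.
By total probability, P(X > 5.5) = 0.55·0.41185 + 0.45·0.00877448 = 0.230466.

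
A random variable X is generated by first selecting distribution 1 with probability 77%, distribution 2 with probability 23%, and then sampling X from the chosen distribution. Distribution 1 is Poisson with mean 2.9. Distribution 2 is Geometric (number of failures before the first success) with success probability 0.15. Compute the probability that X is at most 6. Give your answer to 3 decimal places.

0.904

Conditional on each component, P(X ≤ 6): 1: 0.971283; 2: 0.679423.
By total probability, P(X ≤ 6) = 0.77·0.971283 + 0.23·0.679423 = 0.904155.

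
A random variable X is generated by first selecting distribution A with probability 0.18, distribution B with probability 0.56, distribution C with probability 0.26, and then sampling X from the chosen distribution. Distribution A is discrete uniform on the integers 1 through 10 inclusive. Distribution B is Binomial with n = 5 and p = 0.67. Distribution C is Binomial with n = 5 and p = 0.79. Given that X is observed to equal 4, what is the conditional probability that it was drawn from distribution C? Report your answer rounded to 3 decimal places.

Likelihoods P(X=4 | ·): A: 0.1; B: 0.332493; C: 0.408976.
Posterior ∝ prior × likelihood. Numerator for C: 0.26·0.408976 = 0.106334.
Normalizing constant: 0.18·0.1 + 0.56·0.332493 + 0.26·0.408976 = 0.31053.
P(C | observation) = 0.106334 / 0.31053 = 0.342426.

0.342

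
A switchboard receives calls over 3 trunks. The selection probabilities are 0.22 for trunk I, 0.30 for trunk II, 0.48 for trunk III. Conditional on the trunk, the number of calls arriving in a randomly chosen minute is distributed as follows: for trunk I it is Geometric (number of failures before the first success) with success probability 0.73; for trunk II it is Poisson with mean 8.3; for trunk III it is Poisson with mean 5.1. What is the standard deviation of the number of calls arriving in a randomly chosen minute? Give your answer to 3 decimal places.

3.611

Per component, I: μ=0.369863, E[X²]=0.64346; II: μ=8.3, E[X²]=77.19; III: μ=5.1, E[X²]=31.11.
E[X] = 0.22·0.369863 + 0.3·8.3 + 0.48·5.1 = 5.01937.
E[X²] = 0.22·0.64346 + 0.3·77.19 + 0.48·31.11 = 38.2314.
Var(X) = E[X²] − (E[X])² = 38.2314 − 25.1941 = 13.0373.
SD(X) = √13.0373 = 3.61072.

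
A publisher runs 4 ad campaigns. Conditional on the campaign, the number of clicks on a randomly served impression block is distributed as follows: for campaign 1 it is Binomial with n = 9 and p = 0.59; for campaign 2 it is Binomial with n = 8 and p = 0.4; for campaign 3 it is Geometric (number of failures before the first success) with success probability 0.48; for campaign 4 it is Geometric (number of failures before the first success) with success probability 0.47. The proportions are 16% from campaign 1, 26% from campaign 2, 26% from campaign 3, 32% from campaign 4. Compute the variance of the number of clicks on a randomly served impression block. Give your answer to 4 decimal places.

4.6864

Per component, 1: μ=5.31, E[X²]=30.3732; 2: μ=3.2, E[X²]=12.16; 3: μ=1.08333, E[X²]=3.43056; 4: μ=1.12766, E[X²]=3.67089.
E[X] = 0.16·5.31 + 0.26·3.2 + 0.26·1.08333 + 0.32·1.12766 = 2.32412.
E[X²] = 0.16·30.3732 + 0.26·12.16 + 0.26·3.43056 + 0.32·3.67089 = 10.0879.
Var(X) = E[X²] − (E[X])² = 10.0879 − 5.40152 = 4.68642.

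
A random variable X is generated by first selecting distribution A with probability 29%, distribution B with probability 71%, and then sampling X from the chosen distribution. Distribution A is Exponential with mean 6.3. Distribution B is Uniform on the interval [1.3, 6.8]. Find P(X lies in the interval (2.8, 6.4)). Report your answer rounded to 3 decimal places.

0.546

Conditional on each component, P(2.8 < X < 6.4): A: 0.279094; B: 0.654545.
By total probability, P(2.8 < X < 6.4) = 0.29·0.279094 + 0.71·0.654545 = 0.545665.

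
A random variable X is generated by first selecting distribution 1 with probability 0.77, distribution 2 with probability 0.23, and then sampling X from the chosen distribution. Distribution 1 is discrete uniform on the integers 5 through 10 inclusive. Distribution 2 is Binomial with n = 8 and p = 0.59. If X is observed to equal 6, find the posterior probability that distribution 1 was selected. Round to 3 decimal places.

Likelihoods P(X=6 | ·): 1: 0.166667; 2: 0.198535.
Posterior ∝ prior × likelihood. Numerator for 1: 0.77·0.166667 = 0.128333.
Normalizing constant: 0.77·0.166667 + 0.23·0.198535 = 0.173996.
P(1 | observation) = 0.128333 / 0.173996 = 0.737563.

0.738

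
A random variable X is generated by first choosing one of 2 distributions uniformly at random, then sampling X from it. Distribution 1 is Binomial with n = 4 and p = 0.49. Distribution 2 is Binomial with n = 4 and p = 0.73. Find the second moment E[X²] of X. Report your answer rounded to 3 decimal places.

For each component E[X²] = Var + (mean)², giving 1: 4.8412; 2: 9.3148.
Overall E[X²] = 0.5·4.8412 + 0.5·9.3148 = 7.078.

7.078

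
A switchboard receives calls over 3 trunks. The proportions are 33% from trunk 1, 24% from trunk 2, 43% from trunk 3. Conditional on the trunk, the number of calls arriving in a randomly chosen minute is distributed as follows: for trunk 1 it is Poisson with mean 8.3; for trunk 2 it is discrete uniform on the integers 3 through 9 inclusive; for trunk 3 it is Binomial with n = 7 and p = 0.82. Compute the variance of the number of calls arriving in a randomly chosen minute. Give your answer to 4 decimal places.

5.4992

Per component, 1: μ=8.3, E[X²]=77.19; 2: μ=6, E[X²]=40; 3: μ=5.74, E[X²]=33.9808.
E[X] = 0.33·8.3 + 0.24·6 + 0.43·5.74 = 6.6472.
E[X²] = 0.33·77.19 + 0.24·40 + 0.43·33.9808 = 49.6844.
Var(X) = E[X²] − (E[X])² = 49.6844 − 44.1853 = 5.49918.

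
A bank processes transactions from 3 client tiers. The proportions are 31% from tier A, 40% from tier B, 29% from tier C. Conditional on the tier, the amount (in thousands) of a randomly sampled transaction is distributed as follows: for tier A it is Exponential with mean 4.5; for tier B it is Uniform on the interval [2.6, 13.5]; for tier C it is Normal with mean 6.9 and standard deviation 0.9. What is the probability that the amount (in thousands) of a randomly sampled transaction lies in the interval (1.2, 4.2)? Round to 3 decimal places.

Conditional on each tier, P(1.2 < X < 4.2): A: 0.372688; B: 0.146789; C: 0.0013499.
By total probability, P(1.2 < X < 4.2) = 0.31·0.372688 + 0.4·0.146789 + 0.29·0.0013499 = 0.17464.

0.175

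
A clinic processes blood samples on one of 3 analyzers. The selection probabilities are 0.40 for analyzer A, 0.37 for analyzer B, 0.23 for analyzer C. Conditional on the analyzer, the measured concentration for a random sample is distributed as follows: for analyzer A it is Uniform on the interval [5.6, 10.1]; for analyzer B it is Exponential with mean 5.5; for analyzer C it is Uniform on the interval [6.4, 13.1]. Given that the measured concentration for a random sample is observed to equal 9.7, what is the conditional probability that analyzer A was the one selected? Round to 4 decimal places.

Likelihoods f(9.7 | ·): A: 0.222222; B: 0.0311673; C: 0.149254.
Posterior ∝ prior × likelihood. Numerator for A: 0.4·0.222222 = 0.0888889.
Normalizing constant: 0.4·0.222222 + 0.37·0.0311673 + 0.23·0.149254 = 0.134749.
P(A | observation) = 0.0888889 / 0.134749 = 0.659662.

0.6597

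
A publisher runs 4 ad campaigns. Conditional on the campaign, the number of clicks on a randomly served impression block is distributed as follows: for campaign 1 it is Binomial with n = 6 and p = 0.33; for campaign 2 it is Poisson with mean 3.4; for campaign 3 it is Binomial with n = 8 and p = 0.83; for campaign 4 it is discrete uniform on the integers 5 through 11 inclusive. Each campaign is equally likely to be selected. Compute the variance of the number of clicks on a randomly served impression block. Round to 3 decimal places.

Per component, 1: μ=1.98, E[X²]=5.247; 2: μ=3.4, E[X²]=14.96; 3: μ=6.64, E[X²]=45.2184; 4: μ=8, E[X²]=68.
E[X] = 0.25·1.98 + 0.25·3.4 + 0.25·6.64 + 0.25·8 = 5.005.
E[X²] = 0.25·5.247 + 0.25·14.96 + 0.25·45.2184 + 0.25·68 = 33.3563.
Var(X) = E[X²] − (E[X])² = 33.3563 − 25.05 = 8.30633.

8.306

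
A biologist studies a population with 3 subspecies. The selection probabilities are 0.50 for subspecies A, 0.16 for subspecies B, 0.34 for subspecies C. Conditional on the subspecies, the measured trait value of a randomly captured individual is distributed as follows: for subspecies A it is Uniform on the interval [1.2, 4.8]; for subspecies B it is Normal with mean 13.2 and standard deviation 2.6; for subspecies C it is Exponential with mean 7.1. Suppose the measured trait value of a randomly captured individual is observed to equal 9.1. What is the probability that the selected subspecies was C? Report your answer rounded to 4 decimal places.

0.6524

Likelihoods f(9.1 | ·): A: 0; B: 0.0442547; C: 0.0390941.
Posterior ∝ prior × likelihood. Numerator for C: 0.34·0.0390941 = 0.013292.
Normalizing constant: 0.5·0 + 0.16·0.0442547 + 0.34·0.0390941 = 0.0203727.
P(C | observation) = 0.013292 / 0.0203727 = 0.65244.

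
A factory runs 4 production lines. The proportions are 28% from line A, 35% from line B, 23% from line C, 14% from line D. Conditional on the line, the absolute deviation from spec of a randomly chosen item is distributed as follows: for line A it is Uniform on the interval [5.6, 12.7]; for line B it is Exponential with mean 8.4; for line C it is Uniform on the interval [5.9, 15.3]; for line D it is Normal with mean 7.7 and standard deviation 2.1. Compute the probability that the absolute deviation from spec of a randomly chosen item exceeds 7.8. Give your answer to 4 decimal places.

Conditional on each line, P(X > 7.8): A: 0.690141; B: 0.395118; C: 0.797872; D: 0.48101.
By total probability, P(X > 7.8) = 0.28·0.690141 + 0.35·0.395118 + 0.23·0.797872 + 0.14·0.48101 = 0.582383.

0.5824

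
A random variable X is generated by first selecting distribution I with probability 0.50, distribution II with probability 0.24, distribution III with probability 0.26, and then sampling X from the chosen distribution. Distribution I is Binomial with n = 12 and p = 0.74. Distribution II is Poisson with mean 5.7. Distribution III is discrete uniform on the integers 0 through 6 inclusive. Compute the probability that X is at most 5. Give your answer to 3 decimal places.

Conditional on each component, P(X ≤ 5): I: 0.0177536; II: 0.494985; III: 0.857143.
By total probability, P(X ≤ 5) = 0.5·0.0177536 + 0.24·0.494985 + 0.26·0.857143 = 0.35053.

0.351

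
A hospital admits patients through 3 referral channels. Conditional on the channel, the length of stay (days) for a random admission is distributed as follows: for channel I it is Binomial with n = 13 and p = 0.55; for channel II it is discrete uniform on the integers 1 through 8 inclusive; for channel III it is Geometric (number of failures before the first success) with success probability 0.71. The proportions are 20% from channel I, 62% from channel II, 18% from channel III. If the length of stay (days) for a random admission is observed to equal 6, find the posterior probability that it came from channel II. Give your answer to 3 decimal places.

Likelihoods P(X=6 | ·): I: 0.177493; II: 0.125; III: 0.000422325.
Posterior ∝ prior × likelihood. Numerator for II: 0.62·0.125 = 0.0775.
Normalizing constant: 0.2·0.177493 + 0.62·0.125 + 0.18·0.000422325 = 0.113075.
P(II | observation) = 0.0775 / 0.113075 = 0.685388.

0.685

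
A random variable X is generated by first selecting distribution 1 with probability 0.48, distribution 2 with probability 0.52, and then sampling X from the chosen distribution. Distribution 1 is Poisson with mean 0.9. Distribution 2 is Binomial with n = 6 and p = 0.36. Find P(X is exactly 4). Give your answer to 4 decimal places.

Conditional on each component, P(X = 4): 1: 0.0111146; 2: 0.103196.
By total probability, P(X = 4) = 0.48·0.0111146 + 0.52·0.103196 = 0.0589967.

0.0590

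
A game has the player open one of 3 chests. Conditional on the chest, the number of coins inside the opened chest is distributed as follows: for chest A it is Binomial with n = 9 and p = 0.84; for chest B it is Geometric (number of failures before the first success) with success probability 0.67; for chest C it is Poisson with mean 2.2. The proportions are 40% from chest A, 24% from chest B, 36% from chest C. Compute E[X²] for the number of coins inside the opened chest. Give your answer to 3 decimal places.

For each component E[X²] = Var + (mean)², giving A: 58.3632; B: 0.977723; C: 7.04.
Overall E[X²] = 0.4·58.3632 + 0.24·0.977723 + 0.36·7.04 = 26.1143.

26.114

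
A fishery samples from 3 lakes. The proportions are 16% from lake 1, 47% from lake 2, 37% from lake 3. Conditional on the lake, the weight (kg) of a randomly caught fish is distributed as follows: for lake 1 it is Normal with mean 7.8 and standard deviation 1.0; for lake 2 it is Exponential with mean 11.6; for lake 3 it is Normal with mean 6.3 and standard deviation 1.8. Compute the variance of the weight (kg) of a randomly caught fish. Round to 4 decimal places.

Per component, 1: μ=7.8, E[X²]=61.84; 2: μ=11.6, E[X²]=269.12; 3: μ=6.3, E[X²]=42.93.
E[X] = 0.16·7.8 + 0.47·11.6 + 0.37·6.3 = 9.031.
E[X²] = 0.16·61.84 + 0.47·269.12 + 0.37·42.93 = 152.265.
Var(X) = E[X²] − (E[X])² = 152.265 − 81.559 = 70.7059.

70.7059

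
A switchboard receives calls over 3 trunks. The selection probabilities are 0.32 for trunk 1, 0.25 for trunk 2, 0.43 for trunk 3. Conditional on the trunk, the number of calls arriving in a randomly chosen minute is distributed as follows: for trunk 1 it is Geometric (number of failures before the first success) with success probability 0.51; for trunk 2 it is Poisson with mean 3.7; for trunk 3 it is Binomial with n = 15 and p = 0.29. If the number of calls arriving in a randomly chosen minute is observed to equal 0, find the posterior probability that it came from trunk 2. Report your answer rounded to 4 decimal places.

Likelihoods P(X=0 | ·): 1: 0.51; 2: 0.0247235; 3: 0.00587321.
Posterior ∝ prior × likelihood. Numerator for 2: 0.25·0.0247235 = 0.00618088.
Normalizing constant: 0.32·0.51 + 0.25·0.0247235 + 0.43·0.00587321 = 0.171906.
P(2 | observation) = 0.00618088 / 0.171906 = 0.0359549.

0.0360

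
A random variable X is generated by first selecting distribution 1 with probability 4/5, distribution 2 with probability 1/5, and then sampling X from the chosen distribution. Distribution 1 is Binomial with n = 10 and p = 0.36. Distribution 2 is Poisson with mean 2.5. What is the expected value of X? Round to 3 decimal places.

Component means — 1: 3.6; 2: 2.5.
E[X] = 0.8·3.6 + 0.2·2.5 = 3.38.

3.380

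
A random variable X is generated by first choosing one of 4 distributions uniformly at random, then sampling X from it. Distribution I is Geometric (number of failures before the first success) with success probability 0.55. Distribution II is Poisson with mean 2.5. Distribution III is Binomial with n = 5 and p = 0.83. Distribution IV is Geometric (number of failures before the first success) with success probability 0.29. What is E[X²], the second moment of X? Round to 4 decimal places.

For each component E[X²] = Var + (mean)², giving I: 2.15702; II: 8.75; III: 17.928; IV: 14.4364.
Overall E[X²] = 0.25·2.15702 + 0.25·8.75 + 0.25·17.928 + 0.25·14.4364 = 10.8179.

10.8179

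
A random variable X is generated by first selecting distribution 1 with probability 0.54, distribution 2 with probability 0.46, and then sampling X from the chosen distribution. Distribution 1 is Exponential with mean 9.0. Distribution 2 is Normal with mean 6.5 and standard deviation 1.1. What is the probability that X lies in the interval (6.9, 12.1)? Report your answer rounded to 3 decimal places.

Conditional on each component, P(6.9 < X < 12.1): 1: 0.203875; 2: 0.358065.
By total probability, P(6.9 < X < 12.1) = 0.54·0.203875 + 0.46·0.358065 = 0.274802.

0.275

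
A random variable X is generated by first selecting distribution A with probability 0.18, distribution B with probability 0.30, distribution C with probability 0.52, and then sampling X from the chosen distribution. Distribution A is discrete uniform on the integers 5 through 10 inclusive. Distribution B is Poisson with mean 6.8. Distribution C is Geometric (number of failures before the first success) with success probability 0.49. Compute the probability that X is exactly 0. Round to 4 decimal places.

0.2551

Conditional on each component, P(X = 0): A: 0; B: 0.00111378; C: 0.49.
By total probability, P(X = 0) = 0.18·0 + 0.3·0.00111378 + 0.52·0.49 = 0.255134.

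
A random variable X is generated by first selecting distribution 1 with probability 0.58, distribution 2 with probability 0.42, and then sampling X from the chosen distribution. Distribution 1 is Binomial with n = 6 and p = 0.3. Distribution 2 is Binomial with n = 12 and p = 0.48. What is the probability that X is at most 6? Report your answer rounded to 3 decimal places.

Conditional on each component, P(X ≤ 6): 1: 1; 2: 0.665711.
By total probability, P(X ≤ 6) = 0.58·1 + 0.42·0.665711 = 0.859599.

0.860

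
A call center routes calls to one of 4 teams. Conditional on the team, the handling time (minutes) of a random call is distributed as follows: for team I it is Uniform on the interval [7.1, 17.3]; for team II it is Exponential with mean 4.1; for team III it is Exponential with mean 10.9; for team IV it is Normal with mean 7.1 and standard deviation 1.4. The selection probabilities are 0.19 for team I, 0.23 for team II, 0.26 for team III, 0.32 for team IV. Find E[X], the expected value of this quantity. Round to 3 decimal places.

8.367

Component means — I: 12.2; II: 4.1; III: 10.9; IV: 7.1.
E[X] = 0.19·12.2 + 0.23·4.1 + 0.26·10.9 + 0.32·7.1 = 8.367.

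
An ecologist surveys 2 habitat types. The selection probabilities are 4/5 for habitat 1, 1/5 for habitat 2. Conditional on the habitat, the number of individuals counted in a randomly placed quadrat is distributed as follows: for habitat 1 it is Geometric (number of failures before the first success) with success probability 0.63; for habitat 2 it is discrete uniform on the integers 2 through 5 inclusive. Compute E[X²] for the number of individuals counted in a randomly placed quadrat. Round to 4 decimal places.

3.7217

For each component E[X²] = Var + (mean)², giving 1: 1.27715; 2: 13.5.
Overall E[X²] = 0.8·1.27715 + 0.2·13.5 = 3.72172.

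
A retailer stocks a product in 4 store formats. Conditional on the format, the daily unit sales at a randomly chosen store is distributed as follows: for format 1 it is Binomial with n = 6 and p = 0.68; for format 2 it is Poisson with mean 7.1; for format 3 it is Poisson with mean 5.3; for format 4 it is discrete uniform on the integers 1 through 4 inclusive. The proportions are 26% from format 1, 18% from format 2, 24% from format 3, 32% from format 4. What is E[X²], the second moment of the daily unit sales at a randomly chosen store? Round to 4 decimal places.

25.4329

For each component E[X²] = Var + (mean)², giving 1: 17.952; 2: 57.51; 3: 33.39; 4: 7.5.
Overall E[X²] = 0.26·17.952 + 0.18·57.51 + 0.24·33.39 + 0.32·7.5 = 25.4329.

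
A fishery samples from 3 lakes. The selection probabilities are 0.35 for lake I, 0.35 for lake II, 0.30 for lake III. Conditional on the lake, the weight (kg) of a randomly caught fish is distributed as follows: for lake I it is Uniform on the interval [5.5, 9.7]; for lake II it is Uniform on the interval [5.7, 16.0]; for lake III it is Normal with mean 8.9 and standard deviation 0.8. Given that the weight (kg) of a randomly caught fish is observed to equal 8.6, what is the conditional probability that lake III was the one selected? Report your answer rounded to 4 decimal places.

Likelihoods f(8.6 | ·): I: 0.238095; II: 0.0970874; III: 0.464819.
Posterior ∝ prior × likelihood. Numerator for III: 0.3·0.464819 = 0.139446.
Normalizing constant: 0.35·0.238095 + 0.35·0.0970874 + 0.3·0.464819 = 0.25676.
P(III | observation) = 0.139446 / 0.25676 = 0.543098.

0.5431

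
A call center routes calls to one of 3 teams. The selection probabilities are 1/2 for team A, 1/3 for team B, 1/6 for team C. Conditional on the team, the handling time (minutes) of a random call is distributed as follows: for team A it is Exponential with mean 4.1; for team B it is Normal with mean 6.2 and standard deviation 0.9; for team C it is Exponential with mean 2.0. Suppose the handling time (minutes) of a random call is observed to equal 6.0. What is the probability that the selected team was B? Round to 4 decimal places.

Likelihoods f(6.0 | ·): A: 0.0564499; B: 0.432458; C: 0.0248935.
Posterior ∝ prior × likelihood. Numerator for B: 0.333333·0.432458 = 0.144153.
Normalizing constant: 0.5·0.0564499 + 0.333333·0.432458 + 0.166667·0.0248935 = 0.176527.
P(B | observation) = 0.144153 / 0.176527 = 0.816606.

0.8166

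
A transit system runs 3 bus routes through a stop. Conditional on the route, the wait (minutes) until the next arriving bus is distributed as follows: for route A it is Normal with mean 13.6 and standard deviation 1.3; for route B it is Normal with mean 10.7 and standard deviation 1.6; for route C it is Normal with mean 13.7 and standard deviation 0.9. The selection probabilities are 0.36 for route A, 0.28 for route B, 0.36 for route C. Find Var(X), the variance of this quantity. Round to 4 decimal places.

Per component, A: μ=13.6, E[X²]=186.65; B: μ=10.7, E[X²]=117.05; C: μ=13.7, E[X²]=188.5.
E[X] = 0.36·13.6 + 0.28·10.7 + 0.36·13.7 = 12.824.
E[X²] = 0.36·186.65 + 0.28·117.05 + 0.36·188.5 = 167.828.
Var(X) = E[X²] − (E[X])² = 167.828 − 164.455 = 3.37302.

3.3730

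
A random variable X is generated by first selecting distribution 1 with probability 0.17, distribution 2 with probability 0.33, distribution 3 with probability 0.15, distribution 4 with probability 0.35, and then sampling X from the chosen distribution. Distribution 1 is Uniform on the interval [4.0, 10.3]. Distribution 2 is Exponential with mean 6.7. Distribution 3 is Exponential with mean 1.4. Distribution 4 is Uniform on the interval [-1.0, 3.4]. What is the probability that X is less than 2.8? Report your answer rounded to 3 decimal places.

Conditional on each component, P(X < 2.8): 1: 0; 2: 0.341579; 3: 0.864665; 4: 0.863636.
By total probability, P(X < 2.8) = 0.17·0 + 0.33·0.341579 + 0.15·0.864665 + 0.35·0.863636 = 0.544693.

0.545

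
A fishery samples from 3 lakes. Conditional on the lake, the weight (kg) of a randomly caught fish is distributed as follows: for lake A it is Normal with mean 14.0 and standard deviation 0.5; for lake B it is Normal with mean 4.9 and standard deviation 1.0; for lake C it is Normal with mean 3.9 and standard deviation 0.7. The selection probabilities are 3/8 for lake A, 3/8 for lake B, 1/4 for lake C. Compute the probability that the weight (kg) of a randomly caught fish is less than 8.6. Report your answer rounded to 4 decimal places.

Conditional on each lake, P(X < 8.6): A: 0; B: 0.999892; C: 1.
By total probability, P(X < 8.6) = 0.375·0 + 0.375·0.999892 + 0.25·1 = 0.62496.

0.6250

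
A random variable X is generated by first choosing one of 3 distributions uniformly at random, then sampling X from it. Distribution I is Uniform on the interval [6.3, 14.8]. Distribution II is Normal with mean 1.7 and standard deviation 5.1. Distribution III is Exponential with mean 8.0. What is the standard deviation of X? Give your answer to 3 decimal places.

6.771

Per component, I: μ=10.55, E[X²]=117.323; II: μ=1.7, E[X²]=28.9; III: μ=8, E[X²]=128.
E[X] = 0.333333·10.55 + 0.333333·1.7 + 0.333333·8 = 6.75.
E[X²] = 0.333333·117.323 + 0.333333·28.9 + 0.333333·128 = 91.4078.
Var(X) = E[X²] − (E[X])² = 91.4078 − 45.5625 = 45.8453.
SD(X) = √45.8453 = 6.77091.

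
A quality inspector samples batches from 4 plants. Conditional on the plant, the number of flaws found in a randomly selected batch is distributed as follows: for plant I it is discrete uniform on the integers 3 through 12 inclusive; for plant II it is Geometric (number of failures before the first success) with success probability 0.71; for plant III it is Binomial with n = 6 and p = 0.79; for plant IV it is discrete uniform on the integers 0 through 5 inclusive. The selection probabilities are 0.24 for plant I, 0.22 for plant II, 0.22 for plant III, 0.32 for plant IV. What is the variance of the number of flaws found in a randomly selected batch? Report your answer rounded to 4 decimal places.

9.8057

Per component, I: μ=7.5, E[X²]=64.5; II: μ=0.408451, E[X²]=0.742115; III: μ=4.74, E[X²]=23.463; IV: μ=2.5, E[X²]=9.16667.
E[X] = 0.24·7.5 + 0.22·0.408451 + 0.22·4.74 + 0.32·2.5 = 3.73266.
E[X²] = 0.24·64.5 + 0.22·0.742115 + 0.22·23.463 + 0.32·9.16667 = 23.7385.
Var(X) = E[X²] − (E[X])² = 23.7385 − 13.9327 = 9.80571.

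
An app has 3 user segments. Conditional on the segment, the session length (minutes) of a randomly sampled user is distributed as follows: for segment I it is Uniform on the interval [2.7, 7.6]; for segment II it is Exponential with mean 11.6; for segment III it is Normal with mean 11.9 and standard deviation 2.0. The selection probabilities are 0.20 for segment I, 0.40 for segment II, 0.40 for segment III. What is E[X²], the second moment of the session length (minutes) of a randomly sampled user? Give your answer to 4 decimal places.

171.5967

For each component E[X²] = Var + (mean)², giving I: 28.5233; II: 269.12; III: 145.61.
Overall E[X²] = 0.2·28.5233 + 0.4·269.12 + 0.4·145.61 = 171.597.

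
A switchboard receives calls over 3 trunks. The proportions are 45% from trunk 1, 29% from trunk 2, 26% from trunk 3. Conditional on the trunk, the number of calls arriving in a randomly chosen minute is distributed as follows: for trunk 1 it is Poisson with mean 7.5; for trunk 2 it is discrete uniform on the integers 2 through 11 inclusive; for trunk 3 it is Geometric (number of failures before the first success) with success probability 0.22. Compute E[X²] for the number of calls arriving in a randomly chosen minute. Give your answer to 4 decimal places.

For each component E[X²] = Var + (mean)², giving 1: 63.75; 2: 50.5; 3: 28.686.
Overall E[X²] = 0.45·63.75 + 0.29·50.5 + 0.26·28.686 = 50.7908.

50.7908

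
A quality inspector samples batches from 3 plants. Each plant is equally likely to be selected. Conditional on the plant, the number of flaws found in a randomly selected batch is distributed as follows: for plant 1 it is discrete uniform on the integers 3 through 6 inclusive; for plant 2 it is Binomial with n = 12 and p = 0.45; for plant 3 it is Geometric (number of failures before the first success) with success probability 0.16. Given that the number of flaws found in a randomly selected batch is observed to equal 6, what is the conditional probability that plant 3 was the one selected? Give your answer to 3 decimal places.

Likelihoods P(X=6 | ·): 1: 0.25; 2: 0.212385; 3: 0.0562077.
Posterior ∝ prior × likelihood. Numerator for 3: 0.333333·0.0562077 = 0.0187359.
Normalizing constant: 0.333333·0.25 + 0.333333·0.212385 + 0.333333·0.0562077 = 0.172864.
P(3 | observation) = 0.0187359 / 0.172864 = 0.108385.

0.108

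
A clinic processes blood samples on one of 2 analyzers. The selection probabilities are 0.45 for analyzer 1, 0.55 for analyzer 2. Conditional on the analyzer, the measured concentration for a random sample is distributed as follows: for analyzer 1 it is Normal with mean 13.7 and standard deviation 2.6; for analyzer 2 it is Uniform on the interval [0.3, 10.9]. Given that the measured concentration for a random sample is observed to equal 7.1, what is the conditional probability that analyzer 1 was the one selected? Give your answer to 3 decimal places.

0.050

Likelihoods f(7.1 | ·): 1: 0.00611908; 2: 0.0943396.
Posterior ∝ prior × likelihood. Numerator for 1: 0.45·0.00611908 = 0.00275359.
Normalizing constant: 0.45·0.00611908 + 0.55·0.0943396 = 0.0546404.
P(1 | observation) = 0.00275359 / 0.0546404 = 0.0503947.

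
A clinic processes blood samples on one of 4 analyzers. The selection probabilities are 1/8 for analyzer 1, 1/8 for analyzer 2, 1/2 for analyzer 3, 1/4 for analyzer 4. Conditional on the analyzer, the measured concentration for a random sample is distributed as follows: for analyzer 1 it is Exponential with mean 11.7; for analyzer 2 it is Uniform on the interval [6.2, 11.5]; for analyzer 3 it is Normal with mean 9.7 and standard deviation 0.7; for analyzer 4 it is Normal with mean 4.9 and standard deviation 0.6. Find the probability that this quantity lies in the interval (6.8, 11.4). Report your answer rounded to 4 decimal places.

Conditional on each analyzer, P(6.8 < X < 11.4): 1: 0.181795; 2: 0.867925; 3: 0.992404; 4: 0.000770985.
By total probability, P(6.8 < X < 11.4) = 0.125·0.181795 + 0.125·0.867925 + 0.5·0.992404 + 0.25·0.000770985 = 0.627609.

0.6276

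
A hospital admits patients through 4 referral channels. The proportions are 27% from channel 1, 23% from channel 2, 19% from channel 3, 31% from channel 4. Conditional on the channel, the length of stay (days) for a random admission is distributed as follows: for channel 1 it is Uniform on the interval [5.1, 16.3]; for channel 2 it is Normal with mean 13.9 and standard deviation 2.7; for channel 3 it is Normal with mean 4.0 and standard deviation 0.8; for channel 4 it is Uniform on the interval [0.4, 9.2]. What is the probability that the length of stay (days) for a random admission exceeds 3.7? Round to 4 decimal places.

Conditional on each channel, P(X > 3.7): 1: 1; 2: 0.999921; 3: 0.64617; 4: 0.625.
By total probability, P(X > 3.7) = 0.27·1 + 0.23·0.999921 + 0.19·0.64617 + 0.31·0.625 = 0.816504.

0.8165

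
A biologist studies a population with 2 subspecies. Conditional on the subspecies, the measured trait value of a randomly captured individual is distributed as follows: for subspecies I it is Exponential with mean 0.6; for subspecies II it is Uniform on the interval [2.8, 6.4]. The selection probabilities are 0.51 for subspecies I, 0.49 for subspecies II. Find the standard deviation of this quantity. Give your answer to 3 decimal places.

Per component, I: μ=0.6, E[X²]=0.72; II: μ=4.6, E[X²]=22.24.
E[X] = 0.51·0.6 + 0.49·4.6 = 2.56.
E[X²] = 0.51·0.72 + 0.49·22.24 = 11.2648.
Var(X) = E[X²] − (E[X])² = 11.2648 − 6.5536 = 4.7112.
SD(X) = √4.7112 = 2.17053.

2.171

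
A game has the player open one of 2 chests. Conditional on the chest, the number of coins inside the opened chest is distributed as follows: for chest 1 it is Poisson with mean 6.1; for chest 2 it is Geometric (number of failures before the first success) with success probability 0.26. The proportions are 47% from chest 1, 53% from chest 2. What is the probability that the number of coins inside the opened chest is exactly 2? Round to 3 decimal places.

Conditional on each chest, P(X = 2): 1: 0.0417286; 2: 0.142376.
By total probability, P(X = 2) = 0.47·0.0417286 + 0.53·0.142376 = 0.0950717.

0.095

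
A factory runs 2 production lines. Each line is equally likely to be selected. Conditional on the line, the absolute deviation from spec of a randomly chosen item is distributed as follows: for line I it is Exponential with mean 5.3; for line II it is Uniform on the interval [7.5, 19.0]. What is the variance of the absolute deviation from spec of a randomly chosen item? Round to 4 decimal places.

Per component, I: μ=5.3, E[X²]=56.18; II: μ=13.25, E[X²]=186.583.
E[X] = 0.5·5.3 + 0.5·13.25 = 9.275.
E[X²] = 0.5·56.18 + 0.5·186.583 = 121.382.
Var(X) = E[X²] − (E[X])² = 121.382 − 86.0256 = 35.356.

35.3560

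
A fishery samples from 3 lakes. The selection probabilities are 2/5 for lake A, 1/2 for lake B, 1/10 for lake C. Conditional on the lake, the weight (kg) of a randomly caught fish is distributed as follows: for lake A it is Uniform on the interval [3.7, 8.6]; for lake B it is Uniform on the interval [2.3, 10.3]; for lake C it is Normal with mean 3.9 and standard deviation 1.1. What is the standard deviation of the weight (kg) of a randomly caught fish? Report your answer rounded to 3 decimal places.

Per component, A: μ=6.15, E[X²]=39.8233; B: μ=6.3, E[X²]=45.0233; C: μ=3.9, E[X²]=16.42.
E[X] = 0.4·6.15 + 0.5·6.3 + 0.1·3.9 = 6.
E[X²] = 0.4·39.8233 + 0.5·45.0233 + 0.1·16.42 = 40.083.
Var(X) = E[X²] − (E[X])² = 40.083 − 36 = 4.083.
SD(X) = √4.083 = 2.02064.

2.021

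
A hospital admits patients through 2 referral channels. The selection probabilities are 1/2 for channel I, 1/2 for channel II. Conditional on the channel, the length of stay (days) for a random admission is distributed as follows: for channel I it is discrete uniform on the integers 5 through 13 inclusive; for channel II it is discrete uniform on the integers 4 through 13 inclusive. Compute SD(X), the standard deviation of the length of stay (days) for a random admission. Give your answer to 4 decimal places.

Per component, I: μ=9, E[X²]=87.6667; II: μ=8.5, E[X²]=80.5.
E[X] = 0.5·9 + 0.5·8.5 = 8.75.
E[X²] = 0.5·87.6667 + 0.5·80.5 = 84.0833.
Var(X) = E[X²] − (E[X])² = 84.0833 − 76.5625 = 7.52083.
SD(X) = √7.52083 = 2.74241.

2.7424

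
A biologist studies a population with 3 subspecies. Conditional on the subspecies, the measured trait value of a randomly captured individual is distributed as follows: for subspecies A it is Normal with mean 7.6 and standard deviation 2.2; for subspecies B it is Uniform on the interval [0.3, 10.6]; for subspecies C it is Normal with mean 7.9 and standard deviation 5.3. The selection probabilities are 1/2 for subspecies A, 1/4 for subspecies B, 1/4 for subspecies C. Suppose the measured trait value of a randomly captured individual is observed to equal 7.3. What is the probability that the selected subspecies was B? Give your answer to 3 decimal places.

0.183

Likelihoods f(7.3 | ·): A: 0.179659; B: 0.0970874; C: 0.0747913.
Posterior ∝ prior × likelihood. Numerator for B: 0.25·0.0970874 = 0.0242718.
Normalizing constant: 0.5·0.179659 + 0.25·0.0970874 + 0.25·0.0747913 = 0.132799.
P(B | observation) = 0.0242718 / 0.132799 = 0.182771.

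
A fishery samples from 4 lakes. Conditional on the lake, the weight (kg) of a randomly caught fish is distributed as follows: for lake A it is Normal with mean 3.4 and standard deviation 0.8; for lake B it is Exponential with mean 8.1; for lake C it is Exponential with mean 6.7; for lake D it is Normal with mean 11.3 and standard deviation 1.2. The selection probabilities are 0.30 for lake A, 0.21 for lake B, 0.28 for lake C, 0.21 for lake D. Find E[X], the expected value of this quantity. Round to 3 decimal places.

Component means — A: 3.4; B: 8.1; C: 6.7; D: 11.3.
E[X] = 0.3·3.4 + 0.21·8.1 + 0.28·6.7 + 0.21·11.3 = 6.97.

6.970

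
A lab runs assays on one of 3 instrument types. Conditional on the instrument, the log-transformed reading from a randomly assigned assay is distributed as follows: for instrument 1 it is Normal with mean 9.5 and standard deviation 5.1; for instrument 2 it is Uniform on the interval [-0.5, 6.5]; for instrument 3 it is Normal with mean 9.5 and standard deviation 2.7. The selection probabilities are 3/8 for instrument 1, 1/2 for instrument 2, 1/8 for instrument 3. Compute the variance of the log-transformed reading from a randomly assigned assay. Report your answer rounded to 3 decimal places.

Per component, 1: μ=9.5, E[X²]=116.26; 2: μ=3, E[X²]=13.0833; 3: μ=9.5, E[X²]=97.54.
E[X] = 0.375·9.5 + 0.5·3 + 0.125·9.5 = 6.25.
E[X²] = 0.375·116.26 + 0.5·13.0833 + 0.125·97.54 = 62.3317.
Var(X) = E[X²] − (E[X])² = 62.3317 − 39.0625 = 23.2692.

23.269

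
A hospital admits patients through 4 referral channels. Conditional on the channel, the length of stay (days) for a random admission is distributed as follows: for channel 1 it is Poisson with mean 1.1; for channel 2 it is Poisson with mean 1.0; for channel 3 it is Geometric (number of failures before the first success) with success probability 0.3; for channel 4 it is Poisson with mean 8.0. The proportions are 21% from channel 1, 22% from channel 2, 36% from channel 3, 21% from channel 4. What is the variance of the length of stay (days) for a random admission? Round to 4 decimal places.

11.9783

Per component, 1: μ=1.1, E[X²]=2.31; 2: μ=1, E[X²]=2; 3: μ=2.33333, E[X²]=13.2222; 4: μ=8, E[X²]=72.
E[X] = 0.21·1.1 + 0.22·1 + 0.36·2.33333 + 0.21·8 = 2.971.
E[X²] = 0.21·2.31 + 0.22·2 + 0.36·13.2222 + 0.21·72 = 20.8051.
Var(X) = E[X²] − (E[X])² = 20.8051 − 8.82684 = 11.9783.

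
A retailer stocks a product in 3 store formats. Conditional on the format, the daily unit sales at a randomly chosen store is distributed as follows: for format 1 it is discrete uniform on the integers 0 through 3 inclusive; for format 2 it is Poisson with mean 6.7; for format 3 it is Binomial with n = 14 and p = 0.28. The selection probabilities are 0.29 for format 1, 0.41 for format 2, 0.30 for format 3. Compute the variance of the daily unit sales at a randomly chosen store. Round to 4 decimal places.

Per component, 1: μ=1.5, E[X²]=3.5; 2: μ=6.7, E[X²]=51.59; 3: μ=3.92, E[X²]=18.1888.
E[X] = 0.29·1.5 + 0.41·6.7 + 0.3·3.92 = 4.358.
E[X²] = 0.29·3.5 + 0.41·51.59 + 0.3·18.1888 = 27.6235.
Var(X) = E[X²] − (E[X])² = 27.6235 − 18.9922 = 8.63138.

8.6314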